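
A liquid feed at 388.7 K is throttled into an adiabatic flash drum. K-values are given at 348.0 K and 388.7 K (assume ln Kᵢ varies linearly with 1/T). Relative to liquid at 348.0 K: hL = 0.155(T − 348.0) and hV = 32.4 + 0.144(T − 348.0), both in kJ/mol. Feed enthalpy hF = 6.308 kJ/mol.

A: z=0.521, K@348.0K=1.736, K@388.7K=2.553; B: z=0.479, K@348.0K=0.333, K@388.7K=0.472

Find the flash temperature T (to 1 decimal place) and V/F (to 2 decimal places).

T = 350.7 K, V/F = 0.18

Adiabatic flash: solve Rachford–Rice at each trial T, then check hF = ψ·hV(T) + (1−ψ)·hL(T).
  T = 348.0 K: K = (1.736, 0.333), RR gives ψ = 0.130, H_out = 4.222 kJ/mol
  T = 388.7 K: K = (2.553, 0.472), RR gives ψ = 0.678, H_out = 27.982 kJ/mol
  T = 368.4 K: K = (2.129, 0.400), RR gives ψ = 0.445, H_out = 17.469 kJ/mol
  T = 358.2 K: K = (1.928, 0.366), RR gives ψ = 0.306, H_out = 11.454 kJ/mol
  T = 353.1 K: K = (1.831, 0.349), RR gives ψ = 0.224, H_out = 8.045 kJ/mol
  T = 350.6 K: K = (1.784, 0.341), RR gives ψ = 0.180, H_out = 6.232 kJ/mol
  T = 351.9 K: K = (1.808, 0.346), RR gives ψ = 0.203, H_out = 7.189 kJ/mol
Linear interpolation between T = 350.6 (H_out = 6.232) and T = 351.9 (H_out = 7.189) on hF = 6.308 gives T ≈ 350.7 K, at which ψ = 0.18.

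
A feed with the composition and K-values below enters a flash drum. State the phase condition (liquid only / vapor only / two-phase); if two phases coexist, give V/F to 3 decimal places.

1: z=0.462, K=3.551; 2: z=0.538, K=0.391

two-phase, V/F = 0.548

ΣzᵢKᵢ = 1.851; Σzᵢ/Kᵢ = 1.506.
Both exceed 1, so a two-phase solution exists.
Let ψ = V/F and solve Σ zᵢ(Kᵢ−1)/(1+ψ(Kᵢ−1)) = 0.
Newton iteration, ψ⁰ = 0.6:
  ψ = 0.600: g = -0.0506, g' = -0.965 → ψ = 0.548
Converged at ψ = 0.548.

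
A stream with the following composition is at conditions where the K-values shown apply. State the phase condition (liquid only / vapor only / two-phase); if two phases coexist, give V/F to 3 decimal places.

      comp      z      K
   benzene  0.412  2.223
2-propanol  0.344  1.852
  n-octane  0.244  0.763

vapor only

ΣzᵢKᵢ = 1.739; Σzᵢ/Kᵢ = 0.691.
Since Σzᵢ/Kᵢ < 1 the mixture is above its dew point — single vapor phase.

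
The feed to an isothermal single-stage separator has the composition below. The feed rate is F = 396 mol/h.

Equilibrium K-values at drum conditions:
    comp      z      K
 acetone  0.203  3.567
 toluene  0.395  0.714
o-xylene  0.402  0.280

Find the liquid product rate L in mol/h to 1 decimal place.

Rachford–Rice: g(β) = Σ zᵢ(Kᵢ−1)/(1+β(Kᵢ−1)) = 0.
g(0) = ΣzᵢKᵢ − 1 = 0.119 and g(1) = 1 − Σzᵢ/Kᵢ = -1.046, so a root lies in (0, 1).
Newton–Raphson from β = 0.5:
  β = 0.500: g = -0.3559, g' = -0.809 → β = 0.060
  β = 0.060: g = 0.0337, g' = -1.264 → β = 0.087
  β = 0.087: g = 0.0014, g' = -1.165 → β = 0.088
Converged at β = 0.088.
Then V = β·F = 0.0881·396 = 34.9 mol/h and L = F − V = 361.1 mol/h.

L = 361.1 mol/h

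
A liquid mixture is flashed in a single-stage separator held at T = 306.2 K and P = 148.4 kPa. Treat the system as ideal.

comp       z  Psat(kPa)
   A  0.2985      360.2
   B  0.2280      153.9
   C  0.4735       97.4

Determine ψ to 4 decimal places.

Raoult's law: Kᵢ = Pᵢˢᵃᵗ/P = Pᵢˢᵃᵗ/148.4.
  K_A = 360.2/148.4 = 2.427224, K_B = 153.9/148.4 = 1.037062, K_C = 97.4/148.4 = 0.656334
Material balance + equilibrium reduce to Σ zᵢ(Kᵢ−1)/(1+ψ(Kᵢ−1)) = 0.
Feasibility: ΣzᵢKᵢ = 1.2718, Σzᵢ/Kᵢ = 1.0643 — both > 1, two phases present.
Newton–Raphson from ψ = 0.44:
  ψ = 0.4400: g = 0.07829, g' = -0.3073 → ψ = 0.6947
  ψ = 0.6947: g = 0.00839, g' = -0.2501 → ψ = 0.7283
  ψ = 0.7283: g = 0.00007, g' = -0.2460 → ψ = 0.7286
Converged at ψ = 0.7286.

ψ = 0.7286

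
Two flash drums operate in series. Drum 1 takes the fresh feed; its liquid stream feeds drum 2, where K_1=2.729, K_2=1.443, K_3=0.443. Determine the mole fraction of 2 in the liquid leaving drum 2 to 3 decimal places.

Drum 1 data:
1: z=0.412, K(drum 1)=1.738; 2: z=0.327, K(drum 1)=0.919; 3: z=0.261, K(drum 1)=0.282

x_2 (drum 2) = 0.241

Drum 1:
Let ψ₁ = V/F and solve Σ zᵢ(Kᵢ−1)/(1+ψ₁(Kᵢ−1)) = 0.
Check two-phase: ΣzᵢKᵢ = 1.090 > 1 and Σzᵢ/Kᵢ = 1.518 > 1, so g(0) = 0.090 > 0 and g(1) = -0.518 < 0.
Iterate (Newton) starting at ψ₁ = 0.68:
  ψ₁ = 0.680: g = -0.1918, g' = -0.616 → ψ₁ = 0.369
  ψ₁ = 0.369: g = -0.0431, g' = -0.390 → ψ₁ = 0.258
  ψ₁ = 0.258: g = -0.0016, g' = -0.363 → ψ₁ = 0.253
Converged at ψ₁ = 0.253.
Drum-1 compositions:
  1: x = 0.347, y = 0.603
  2: x = 0.334, y = 0.307
  3: x = 0.319, y = 0.090
Drum-2 feed = drum-1 liquid: z₂ = (0.3471, 0.3339, 0.3191).
Drum 2:
Newton iteration, ψ₂⁰ = 0.41:
  ψ₂ = 0.410: g = 0.2460, g' = -0.568 → ψ₂ = 0.843
  ψ₂ = 0.843: g = 0.0170, g' = -0.558 → ψ₂ = 0.873
Converged at ψ₂ = 0.873.
  1: x = 0.138, y = 0.378
  2: x = 0.241, y = 0.347
  3: x = 0.621, y = 0.275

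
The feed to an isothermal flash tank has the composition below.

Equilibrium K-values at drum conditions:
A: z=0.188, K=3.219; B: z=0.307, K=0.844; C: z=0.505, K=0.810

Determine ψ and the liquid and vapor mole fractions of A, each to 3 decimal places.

Iterate (Newton) starting at ψ = 0.5:
  ψ = 0.500: g = 0.0398, g' = -0.239 → ψ = 0.666
  ψ = 0.666: g = 0.0050, g' = -0.184 → ψ = 0.694
Converged at ψ = 0.694.
Compositions from xᵢ = zᵢ/(1+ψ(Kᵢ−1)), yᵢ = Kᵢxᵢ:
  A: x = 0.074, y = 0.238
  B: x = 0.344, y = 0.291
  C: x = 0.582, y = 0.471

ψ = 0.694, x_A = 0.074, y_A = 0.238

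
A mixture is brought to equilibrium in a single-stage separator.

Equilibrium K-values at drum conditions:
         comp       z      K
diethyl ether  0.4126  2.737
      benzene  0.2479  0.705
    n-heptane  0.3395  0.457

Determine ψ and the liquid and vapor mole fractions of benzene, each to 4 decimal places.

ψ = 0.5794, x_benzene = 0.2990, y_benzene = 0.2108

Newton–Raphson from ψ = 0.5:
  ψ = 0.5000: g = 0.04473, g' = -0.5749 → ψ = 0.5778
  ψ = 0.5778: g = 0.00090, g' = -0.5540 → ψ = 0.5794
Converged at ψ = 0.5794.
Compositions from xᵢ = zᵢ/(1+ψ(Kᵢ−1)), yᵢ = Kᵢxᵢ:
  diethyl ether: x = 0.2056, y = 0.5628
  benzene: x = 0.2990, y = 0.2108
  n-heptane: x = 0.4954, y = 0.2264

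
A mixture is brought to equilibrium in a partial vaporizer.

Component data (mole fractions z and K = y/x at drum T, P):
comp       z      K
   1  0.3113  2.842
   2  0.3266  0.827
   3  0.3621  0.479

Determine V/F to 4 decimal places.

Material balance + equilibrium reduce to Σ zᵢ(Kᵢ−1)/(1+V/F(Kᵢ−1)) = 0.
Check two-phase: ΣzᵢKᵢ = 1.3283 > 1 and Σzᵢ/Kᵢ = 1.2604 > 1, so g(0) = 0.3283 > 0 and g(1) = -0.2604 < 0.
Newton iteration, V/F⁰ = 0.5:
  V/F = 0.5000: g = -0.01846, g' = -0.4777 → V/F = 0.4613
  V/F = 0.4613: g = 0.00024, g' = -0.4906 → V/F = 0.4618
Converged at V/F = 0.4618.

V/F = 0.4618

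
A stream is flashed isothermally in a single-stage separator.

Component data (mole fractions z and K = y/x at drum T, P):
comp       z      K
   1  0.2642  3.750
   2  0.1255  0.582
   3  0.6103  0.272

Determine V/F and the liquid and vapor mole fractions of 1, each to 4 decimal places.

Rachford–Rice: g(V/F) = Σ zᵢ(Kᵢ−1)/(1+V/F(Kᵢ−1)) = 0.
g(0) = ΣzᵢKᵢ − 1 = 0.2298 and g(1) = 1 − Σzᵢ/Kᵢ = -1.5298, so a root lies in (0, 1).
Newton iteration, V/F⁰ = 0.69:
  V/F = 0.6900: g = -0.71571, g' = -1.5872 → V/F = 0.2391
  V/F = 0.2391: g = -0.15784, g' = -1.2285 → V/F = 0.1106
  V/F = 0.1106: g = 0.01893, g' = -1.5815 → V/F = 0.1226
  V/F = 0.1226: g = 0.00030, g' = -1.5320 → V/F = 0.1227
Converged at V/F = 0.1227.
Compositions from xᵢ = zᵢ/(1+V/F(Kᵢ−1)), yᵢ = Kᵢxᵢ:
  1: x = 0.1975, y = 0.7407
  2: x = 0.1323, y = 0.0770
  3: x = 0.6702, y = 0.1823

V/F = 0.1227, x_1 = 0.1975, y_1 = 0.7407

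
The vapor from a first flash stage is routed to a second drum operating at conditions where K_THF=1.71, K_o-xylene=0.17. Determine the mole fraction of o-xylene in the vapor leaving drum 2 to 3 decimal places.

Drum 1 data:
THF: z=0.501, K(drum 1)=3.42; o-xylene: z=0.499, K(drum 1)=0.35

Drum 1:
Let ψ₁ = V/F and solve Σ zᵢ(Kᵢ−1)/(1+ψ₁(Kᵢ−1)) = 0.
Feasibility: ΣzᵢKᵢ = 1.888, Σzᵢ/Kᵢ = 1.572 — both > 1, two phases present.
Newton–Raphson from ψ₁ = 0.5:
  ψ₁ = 0.500: g = 0.0681, g' = -1.063 → ψ₁ = 0.564
  ψ₁ = 0.564: g = 0.0006, g' = -1.050 → ψ₁ = 0.565
Converged at ψ₁ = 0.565.
Drum-1 compositions:
  THF: x = 0.212, y = 0.724
  o-xylene: x = 0.788, y = 0.276
Drum-2 feed = drum-1 vapor: z₂ = (0.7241, 0.2759).
Drum 2:
Let ψ₂ = V/F and solve Σ zᵢ(Kᵢ−1)/(1+ψ₂(Kᵢ−1)) = 0.
g(0) = ΣzᵢKᵢ − 1 = 0.285 and g(1) = 1 − Σzᵢ/Kᵢ = -1.046, so a root lies in (0, 1).
Binary case is linear: z₁(K₁−1)(1+ψ₂(K₂−1)) + z₂(K₂−1)(1+ψ₂(K₁−1)) = 0
⇒ ψ₂ = [z₁(K₁−1)+z₂(K₂−1)] / [−(K₁−1)(K₂−1)] = 0.2851/0.5893 = 0.484
  THF: x = 0.539, y = 0.922
  o-xylene: x = 0.461, y = 0.078

y_o-xylene (drum 2) = 0.078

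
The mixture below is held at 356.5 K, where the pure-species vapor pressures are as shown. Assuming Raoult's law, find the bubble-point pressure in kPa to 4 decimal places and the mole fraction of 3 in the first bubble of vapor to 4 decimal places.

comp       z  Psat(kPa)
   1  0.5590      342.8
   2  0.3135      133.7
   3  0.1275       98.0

At the bubble point ψ → 0, so ΣzᵢKᵢ = 1 with Kᵢ = Pᵢˢᵃᵗ/P ⇒ P = ΣzᵢPᵢˢᵃᵗ.
P = 0.5590·342.8 + 0.3135·133.7 + 0.1275·98.0 = 246.0352 kPa
yᵢ = zᵢPᵢˢᵃᵗ/P ⇒ y_3 = 0.1275·98.0/246.0352 = 0.0508

Pbub = 246.0352 kPa, y_3 = 0.0508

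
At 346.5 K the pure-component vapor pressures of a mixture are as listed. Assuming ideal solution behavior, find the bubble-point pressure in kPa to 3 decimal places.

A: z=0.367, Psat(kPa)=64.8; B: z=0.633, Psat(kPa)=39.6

Pbub = 48.848 kPa

At the bubble point ψ → 0, so ΣzᵢKᵢ = 1 with Kᵢ = Pᵢˢᵃᵗ/P ⇒ P = ΣzᵢPᵢˢᵃᵗ.
P = 0.367·64.8 + 0.633·39.6 = 48.848 kPa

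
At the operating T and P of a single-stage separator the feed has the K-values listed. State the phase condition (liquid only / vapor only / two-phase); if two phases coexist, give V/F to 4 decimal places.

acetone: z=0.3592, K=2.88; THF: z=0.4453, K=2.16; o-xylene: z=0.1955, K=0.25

ΣzᵢKᵢ = 2.0452; Σzᵢ/Kᵢ = 1.1129.
Both exceed 1, so a two-phase solution exists.
Let ψ = V/F and solve Σ zᵢ(Kᵢ−1)/(1+ψ(Kᵢ−1)) = 0.
Newton–Raphson from ψ = 0.5:
  ψ = 0.5000: g = 0.44042, g' = -0.8589 → ψ = 1.0000
  ψ = 1.0000: g = -0.11288, g' = -2.0410 → ψ = 0.9447
  ψ = 0.9447: g = -0.01331, g' = -1.5955 → ψ = 0.9363
  ψ = 0.9363: g = -0.00021, g' = -1.5448 → ψ = 0.9362
Converged at ψ = 0.9362.

two-phase, V/F = 0.9362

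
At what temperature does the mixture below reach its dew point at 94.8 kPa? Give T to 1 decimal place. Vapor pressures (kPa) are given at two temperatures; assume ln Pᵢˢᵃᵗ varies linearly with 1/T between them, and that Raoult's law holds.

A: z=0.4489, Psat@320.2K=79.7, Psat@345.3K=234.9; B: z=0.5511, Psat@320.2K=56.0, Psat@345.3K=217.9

Dew-point temperature: Σzᵢ·P/Pᵢˢᵃᵗ(T) = 1. Interpolate ln Pᵢˢᵃᵗ = aᵢ + bᵢ/T.
  T = 320.2 K: ΣzᵢP/Pᵢˢᵃᵗ = 1.4669
  T = 345.3 K: ΣzᵢP/Pᵢˢᵃᵗ = 0.4209
  T = 332.8 K: ΣzᵢP/Pᵢˢᵃᵗ = 0.7638
  T = 326.5 K: ΣzᵢP/Pᵢˢᵃᵗ = 1.0512
  T = 329.6 K: ΣzᵢP/Pᵢˢᵃᵗ = 0.8968
  T = 328.1 K: ΣzᵢP/Pᵢˢᵃᵗ = 0.9681
Interpolating between 326.5 K and 328.1 K gives T ≈ 327.5 K.

T = 327.5 K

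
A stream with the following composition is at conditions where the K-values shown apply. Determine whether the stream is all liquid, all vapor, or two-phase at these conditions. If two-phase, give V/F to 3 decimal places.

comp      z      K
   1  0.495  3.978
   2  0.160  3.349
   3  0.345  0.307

two-phase, V/F = 0.822

ΣzᵢKᵢ = 2.611; Σzᵢ/Kᵢ = 1.296.
Both exceed 1, so a two-phase solution exists.
Newton–Raphson from ψ = 0.5:
  ψ = 0.500: g = 0.3992, g' = -1.283 → ψ = 0.811
  ψ = 0.811: g = 0.0150, g' = -1.345 → ψ = 0.822
Converged at ψ = 0.822.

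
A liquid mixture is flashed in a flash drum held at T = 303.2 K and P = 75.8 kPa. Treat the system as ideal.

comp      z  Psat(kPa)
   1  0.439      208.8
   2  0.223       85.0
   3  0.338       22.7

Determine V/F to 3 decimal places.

Raoult's law: Kᵢ = Pᵢˢᵃᵗ/P = Pᵢˢᵃᵗ/75.8.
  K_1 = 208.8/75.8 = 2.75462, K_2 = 85.0/75.8 = 1.12137, K_3 = 22.7/75.8 = 0.29947
Material balance + equilibrium reduce to Σ zᵢ(Kᵢ−1)/(1+V/F(Kᵢ−1)) = 0.
Feasibility: ΣzᵢKᵢ = 1.561, Σzᵢ/Kᵢ = 1.487 — both > 1, two phases present.
Iterate (Newton) starting at V/F = 0.5:
  V/F = 0.500: g = 0.0714, g' = -0.779 → V/F = 0.592
  V/F = 0.592: g = -0.0012, g' = -0.812 → V/F = 0.590
Converged at V/F = 0.590.

V/F = 0.590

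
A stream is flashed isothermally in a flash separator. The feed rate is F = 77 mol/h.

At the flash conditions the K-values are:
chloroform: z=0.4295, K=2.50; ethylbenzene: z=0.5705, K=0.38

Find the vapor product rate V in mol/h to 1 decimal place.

Material balance + equilibrium reduce to Σ zᵢ(Kᵢ−1)/(1+V/F(Kᵢ−1)) = 0.
Feasibility: ΣzᵢKᵢ = 1.2905, Σzᵢ/Kᵢ = 1.6731 — both > 1, two phases present.
Binary case is linear: z₁(K₁−1)(1+V/F(K₂−1)) + z₂(K₂−1)(1+V/F(K₁−1)) = 0
⇒ V/F = [z₁(K₁−1)+z₂(K₂−1)] / [−(K₁−1)(K₂−1)] = 0.29054/0.93000 = 0.3124
Then V = V/F·F = 0.3124·77 = 24.1 mol/h and L = F − V = 52.9 mol/h.

V = 24.1 mol/h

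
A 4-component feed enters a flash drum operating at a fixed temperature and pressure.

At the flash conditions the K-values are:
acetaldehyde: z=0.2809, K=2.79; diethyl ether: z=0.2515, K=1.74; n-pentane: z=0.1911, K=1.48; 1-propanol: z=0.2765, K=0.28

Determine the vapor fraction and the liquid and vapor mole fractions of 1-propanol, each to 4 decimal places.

ψ = 0.7153, x_1-propanol = 0.5701, y_1-propanol = 0.1596

Rachford–Rice: g(ψ) = Σ zᵢ(Kᵢ−1)/(1+ψ(Kᵢ−1)) = 0.
Feasibility: ΣzᵢKᵢ = 1.5816, Σzᵢ/Kᵢ = 1.3618 — both > 1, two phases present.
Newton iteration, ψ⁰ = 0.5:
  ψ = 0.5000: g = 0.16409, g' = -0.7026 → ψ = 0.7336
  ψ = 0.7336: g = -0.01607, g' = -0.8940 → ψ = 0.7156
  ψ = 0.7156: g = -0.00025, g' = -0.8662 → ψ = 0.7153
Converged at ψ = 0.7153.
Compositions from xᵢ = zᵢ/(1+ψ(Kᵢ−1)), yᵢ = Kᵢxᵢ:
  acetaldehyde: x = 0.1232, y = 0.3437
  diethyl ether: x = 0.1645, y = 0.2861
  n-pentane: x = 0.1423, y = 0.2105
  1-propanol: x = 0.5701, y = 0.1596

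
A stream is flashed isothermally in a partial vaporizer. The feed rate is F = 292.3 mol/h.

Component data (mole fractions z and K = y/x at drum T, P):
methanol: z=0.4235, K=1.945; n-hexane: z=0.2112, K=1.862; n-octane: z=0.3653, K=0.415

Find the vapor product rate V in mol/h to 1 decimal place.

Let β = V/F and solve Σ zᵢ(Kᵢ−1)/(1+β(Kᵢ−1)) = 0.
Check two-phase: ΣzᵢKᵢ = 1.3686 > 1 and Σzᵢ/Kᵢ = 1.2114 > 1, so g(0) = 0.3686 > 0 and g(1) = -0.2114 < 0.
Iterate (Newton) starting at β = 0.62:
  β = 0.6200: g = 0.03568, g' = -0.5248 → β = 0.6880
  β = 0.6880: g = -0.00083, g' = -0.5509 → β = 0.6865
Converged at β = 0.6865.
Then V = β·F = 0.6865·292.3 = 200.7 mol/h and L = F − V = 91.6 mol/h.

V = 200.7 mol/h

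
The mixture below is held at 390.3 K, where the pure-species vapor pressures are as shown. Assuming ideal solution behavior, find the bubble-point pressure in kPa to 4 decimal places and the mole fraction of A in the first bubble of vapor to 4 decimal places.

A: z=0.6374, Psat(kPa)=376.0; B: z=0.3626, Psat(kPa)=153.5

Pbub = 295.3215 kPa, y_A = 0.8115

At the bubble point ψ → 0, so ΣzᵢKᵢ = 1 with Kᵢ = Pᵢˢᵃᵗ/P ⇒ P = ΣzᵢPᵢˢᵃᵗ.
P = 0.6374·376.0 + 0.3626·153.5 = 295.3215 kPa
yᵢ = zᵢPᵢˢᵃᵗ/P ⇒ y_A = 0.6374·376.0/295.3215 = 0.8115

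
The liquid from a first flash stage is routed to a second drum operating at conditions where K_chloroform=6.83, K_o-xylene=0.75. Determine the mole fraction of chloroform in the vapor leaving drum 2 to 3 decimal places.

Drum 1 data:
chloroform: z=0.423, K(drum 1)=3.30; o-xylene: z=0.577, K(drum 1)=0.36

Drum 1:
Let ψ₁ = V/F and solve Σ zᵢ(Kᵢ−1)/(1+ψ₁(Kᵢ−1)) = 0.
g(0) = ΣzᵢKᵢ − 1 = 0.604 and g(1) = 1 − Σzᵢ/Kᵢ = -0.731, so a root lies in (0, 1).
Iterate (Newton) starting at ψ₁ = 0.5:
  ψ₁ = 0.500: g = -0.0905, g' = -0.995 → ψ₁ = 0.409
  ψ₁ = 0.409: g = 0.0011, g' = -1.028 → ψ₁ = 0.410
Converged at ψ₁ = 0.410.
Drum-1 compositions:
  chloroform: x = 0.218, y = 0.718
  o-xylene: x = 0.782, y = 0.282
Drum-2 feed = drum-1 liquid: z₂ = (0.2177, 0.7823).
Drum 2:
Newton–Raphson from ψ₂ = 0.36:
  ψ₂ = 0.360: g = 0.1946, g' = -0.830 → ψ₂ = 0.595
  ψ₂ = 0.595: g = 0.0544, g' = -0.438 → ψ₂ = 0.719
  ψ₂ = 0.719: g = 0.0061, g' = -0.347 → ψ₂ = 0.736
  ψ₂ = 0.736: g = 0.0001, g' = -0.338 → ψ₂ = 0.737
Converged at ψ₂ = 0.737.
  chloroform: x = 0.041, y = 0.281
  o-xylene: x = 0.959, y = 0.719

y_chloroform (drum 2) = 0.281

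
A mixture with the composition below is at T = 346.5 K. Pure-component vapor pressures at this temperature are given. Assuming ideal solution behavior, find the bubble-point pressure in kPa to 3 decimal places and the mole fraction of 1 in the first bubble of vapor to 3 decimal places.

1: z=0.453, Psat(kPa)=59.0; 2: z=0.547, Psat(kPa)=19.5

Pbub = 37.394 kPa, y_1 = 0.715

At the bubble point ψ → 0, so ΣzᵢKᵢ = 1 with Kᵢ = Pᵢˢᵃᵗ/P ⇒ P = ΣzᵢPᵢˢᵃᵗ.
P = 0.453·59.0 + 0.547·19.5 = 37.394 kPa
yᵢ = zᵢPᵢˢᵃᵗ/P ⇒ y_1 = 0.453·59.0/37.394 = 0.715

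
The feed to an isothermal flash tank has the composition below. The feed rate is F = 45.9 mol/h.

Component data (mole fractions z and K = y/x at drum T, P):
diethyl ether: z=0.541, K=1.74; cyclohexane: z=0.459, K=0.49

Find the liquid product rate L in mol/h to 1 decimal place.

L = 25.7 mol/h

Let ψ = V/F and solve Σ zᵢ(Kᵢ−1)/(1+ψ(Kᵢ−1)) = 0.
Check two-phase: ΣzᵢKᵢ = 1.166 > 1 and Σzᵢ/Kᵢ = 1.248 > 1, so g(0) = 0.166 > 0 and g(1) = -0.248 < 0.
Iterate (Newton) starting at ψ = 0.5:
  ψ = 0.500: g = -0.0220, g' = -0.373 → ψ = 0.441
Converged at ψ = 0.441.
Then V = ψ·F = 0.4405·45.9 = 20.2 mol/h and L = F − V = 25.7 mol/h.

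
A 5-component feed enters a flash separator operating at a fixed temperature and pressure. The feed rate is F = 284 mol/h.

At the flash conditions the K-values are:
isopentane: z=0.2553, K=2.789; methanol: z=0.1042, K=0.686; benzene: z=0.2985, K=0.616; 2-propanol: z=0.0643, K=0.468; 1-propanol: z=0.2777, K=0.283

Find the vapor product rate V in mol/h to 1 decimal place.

V = 23.0 mol/h

Let ψ = V/F and solve Σ zᵢ(Kᵢ−1)/(1+ψ(Kᵢ−1)) = 0.
Feasibility: ΣzᵢKᵢ = 1.0761, Σzᵢ/Kᵢ = 1.8467 — both > 1, two phases present.
Newton iteration, ψ⁰ = 0.5:
  ψ = 0.5000: g = -0.29658, g' = -0.6902 → ψ = 0.0703
  ψ = 0.0703: g = 0.00921, g' = -0.8799 → ψ = 0.0808
  ψ = 0.0808: g = 0.00009, g' = -0.8622 → ψ = 0.0809
Converged at ψ = 0.0809.
Then V = ψ·F = 0.0809·284 = 23.0 mol/h and L = F − V = 261.0 mol/h.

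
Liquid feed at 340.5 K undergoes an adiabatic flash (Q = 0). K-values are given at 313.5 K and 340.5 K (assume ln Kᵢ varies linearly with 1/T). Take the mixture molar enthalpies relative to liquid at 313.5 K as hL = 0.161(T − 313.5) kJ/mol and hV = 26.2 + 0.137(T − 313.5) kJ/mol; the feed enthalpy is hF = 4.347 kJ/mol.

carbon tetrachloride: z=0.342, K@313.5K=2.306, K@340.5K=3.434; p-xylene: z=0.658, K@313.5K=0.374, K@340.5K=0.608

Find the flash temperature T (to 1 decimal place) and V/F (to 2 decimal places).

Adiabatic flash: solve Rachford–Rice at each trial T, then check hF = ψ·hV(T) + (1−ψ)·hL(T).
  T = 313.5 K: K = (2.306, 0.374), RR gives ψ = 0.042, H_out = 1.113 kJ/mol
  T = 340.5 K: K = (3.434, 0.608), RR gives ψ = 0.602, H_out = 19.732 kJ/mol
  T = 327.0 K: K = (2.837, 0.482), RR gives ψ = 0.302, H_out = 9.979 kJ/mol
  T = 320.2 K: K = (2.562, 0.425), RR gives ψ = 0.174, H_out = 5.598 kJ/mol
  T = 316.9 K: K = (2.434, 0.399), RR gives ψ = 0.110, H_out = 3.433 kJ/mol
  T = 318.5 K: K = (2.495, 0.412), RR gives ψ = 0.141, H_out = 4.490 kJ/mol
Linear interpolation between T = 316.9 (H_out = 3.433) and T = 318.5 (H_out = 4.490) on hF = 4.347 gives T ≈ 318.3 K, at which ψ = 0.14.

T = 318.3 K, V/F = 0.14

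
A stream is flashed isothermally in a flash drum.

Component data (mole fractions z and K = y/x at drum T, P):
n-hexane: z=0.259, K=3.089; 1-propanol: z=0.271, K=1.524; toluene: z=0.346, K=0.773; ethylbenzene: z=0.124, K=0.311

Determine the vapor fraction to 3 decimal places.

Rachford–Rice: g(ψ) = Σ zᵢ(Kᵢ−1)/(1+ψ(Kᵢ−1)) = 0.
g(0) = ΣzᵢKᵢ − 1 = 0.519 and g(1) = 1 − Σzᵢ/Kᵢ = -0.108, so a root lies in (0, 1).
Newton iteration, ψ⁰ = 0.5:
  ψ = 0.500: g = 0.1582, g' = -0.477 → ψ = 0.832
  ψ = 0.832: g = -0.0005, g' = -0.537 → ψ = 0.831
Converged at ψ = 0.831.

ψ = 0.831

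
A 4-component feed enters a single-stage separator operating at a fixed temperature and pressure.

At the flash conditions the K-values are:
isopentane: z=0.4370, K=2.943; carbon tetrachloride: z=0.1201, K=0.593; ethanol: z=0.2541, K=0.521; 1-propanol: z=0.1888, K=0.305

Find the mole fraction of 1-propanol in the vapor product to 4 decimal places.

Rachford–Rice: g(ψ) = Σ zᵢ(Kᵢ−1)/(1+ψ(Kᵢ−1)) = 0.
Check two-phase: ΣzᵢKᵢ = 1.5473 > 1 and Σzᵢ/Kᵢ = 1.4577 > 1, so g(0) = 0.5473 > 0 and g(1) = -0.4577 < 0.
Iterate (Newton) starting at ψ = 0.6:
  ψ = 0.6000: g = -0.06850, g' = -0.7697 → ψ = 0.5110
  ψ = 0.5110: g = -0.00029, g' = -0.7686 → ψ = 0.5106
Converged at ψ = 0.5106.
Compositions from xᵢ = zᵢ/(1+ψ(Kᵢ−1)), yᵢ = Kᵢxᵢ:
  isopentane: x = 0.2194, y = 0.6456
  carbon tetrachloride: x = 0.1516, y = 0.0899
  ethanol: x = 0.3364, y = 0.1752
  1-propanol: x = 0.2927, y = 0.0893

y_1-propanol = 0.0893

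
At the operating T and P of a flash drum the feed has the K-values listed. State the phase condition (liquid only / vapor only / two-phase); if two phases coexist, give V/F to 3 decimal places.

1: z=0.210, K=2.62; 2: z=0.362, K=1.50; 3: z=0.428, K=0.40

two-phase, V/F = 0.436

ΣzᵢKᵢ = 1.264; Σzᵢ/Kᵢ = 1.391.
Both exceed 1, so a two-phase solution exists.
Let ψ = V/F and solve Σ zᵢ(Kᵢ−1)/(1+ψ(Kᵢ−1)) = 0.
Iterate (Newton) starting at ψ = 0.5:
  ψ = 0.500: g = -0.0341, g' = -0.541 → ψ = 0.437
  ψ = 0.437: g = -0.0003, g' = -0.533 → ψ = 0.436
Converged at ψ = 0.436.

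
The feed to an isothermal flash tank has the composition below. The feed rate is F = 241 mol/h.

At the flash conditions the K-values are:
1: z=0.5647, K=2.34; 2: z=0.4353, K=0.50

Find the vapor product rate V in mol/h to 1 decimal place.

V = 193.9 mol/h

Iterate (Newton) starting at V/F = 0.5:
  V/F = 0.5000: g = 0.16291, g' = -0.5570 → V/F = 0.7925
  V/F = 0.7925: g = 0.00651, g' = -0.5370 → V/F = 0.8046
  V/F = 0.8046: g = -0.00001, g' = -0.5394 → V/F = 0.8045
Converged at V/F = 0.8045.
Then V = V/F·F = 0.8045·241 = 193.9 mol/h and L = F − V = 47.1 mol/h.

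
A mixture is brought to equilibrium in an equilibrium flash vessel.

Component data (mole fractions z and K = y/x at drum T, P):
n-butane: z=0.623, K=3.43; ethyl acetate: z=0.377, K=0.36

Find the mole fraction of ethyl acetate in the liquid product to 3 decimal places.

x_ethyl acetate = 0.792

Rachford–Rice: g(V/F) = Σ zᵢ(Kᵢ−1)/(1+V/F(Kᵢ−1)) = 0.
Feasibility: ΣzᵢKᵢ = 2.273, Σzᵢ/Kᵢ = 1.229 — both > 1, two phases present.
Binary case is linear: z₁(K₁−1)(1+V/F(K₂−1)) + z₂(K₂−1)(1+V/F(K₁−1)) = 0
⇒ V/F = [z₁(K₁−1)+z₂(K₂−1)] / [−(K₁−1)(K₂−1)] = 1.2726/1.5552 = 0.818
Compositions from xᵢ = zᵢ/(1+V/F(Kᵢ−1)), yᵢ = Kᵢxᵢ:
  n-butane: x = 0.208, y = 0.715
  ethyl acetate: x = 0.792, y = 0.285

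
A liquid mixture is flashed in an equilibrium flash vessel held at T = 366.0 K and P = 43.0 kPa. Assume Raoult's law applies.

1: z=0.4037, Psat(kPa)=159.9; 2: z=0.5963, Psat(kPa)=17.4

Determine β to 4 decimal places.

Raoult's law: Kᵢ = Pᵢˢᵃᵗ/P = Pᵢˢᵃᵗ/43.0.
  K_1 = 159.9/43.0 = 3.718605, K_2 = 17.4/43.0 = 0.404651
Material balance + equilibrium reduce to Σ zᵢ(Kᵢ−1)/(1+β(Kᵢ−1)) = 0.
Check two-phase: ΣzᵢKᵢ = 1.7425 > 1 and Σzᵢ/Kᵢ = 1.5822 > 1, so g(0) = 0.7425 > 0 and g(1) = -0.5822 < 0.
Newton–Raphson from β = 0.53:
  β = 0.5300: g = -0.06903, g' = -0.9519 → β = 0.4575
  β = 0.4575: g = 0.00125, g' = -0.9919 → β = 0.4587
Converged at β = 0.4587.

β = 0.4587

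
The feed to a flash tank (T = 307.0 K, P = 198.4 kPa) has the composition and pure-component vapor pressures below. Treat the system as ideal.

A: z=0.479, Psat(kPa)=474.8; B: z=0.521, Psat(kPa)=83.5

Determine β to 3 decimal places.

β = 0.453

Raoult's law: Kᵢ = Pᵢˢᵃᵗ/P = Pᵢˢᵃᵗ/198.4.
  K_A = 474.8/198.4 = 2.39315, K_B = 83.5/198.4 = 0.42087
Binary case is linear: z₁(K₁−1)(1+β(K₂−1)) + z₂(K₂−1)(1+β(K₁−1)) = 0
⇒ β = [z₁(K₁−1)+z₂(K₂−1)] / [−(K₁−1)(K₂−1)] = 0.3656/0.8068 = 0.453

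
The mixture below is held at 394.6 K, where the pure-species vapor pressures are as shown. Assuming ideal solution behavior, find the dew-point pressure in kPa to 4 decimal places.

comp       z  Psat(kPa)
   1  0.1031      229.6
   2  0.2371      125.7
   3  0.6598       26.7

Pdew = 36.9728 kPa

At the dew point ψ → 1, so Σzᵢ/Kᵢ = 1 with Kᵢ = Pᵢˢᵃᵗ/P ⇒ 1/P = Σzᵢ/Pᵢˢᵃᵗ.
1/P = 0.1031/229.6 + 0.2371/125.7 + 0.6598/26.7 = 0.0270469 ⇒ P = 36.9728 kPa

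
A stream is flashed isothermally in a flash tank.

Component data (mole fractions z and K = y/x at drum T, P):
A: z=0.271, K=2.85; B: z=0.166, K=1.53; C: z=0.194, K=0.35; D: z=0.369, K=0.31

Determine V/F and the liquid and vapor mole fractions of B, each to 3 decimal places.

Rachford–Rice: g(V/F) = Σ zᵢ(Kᵢ−1)/(1+V/F(Kᵢ−1)) = 0.
g(0) = ΣzᵢKᵢ − 1 = 0.209 and g(1) = 1 − Σzᵢ/Kᵢ = -0.948, so a root lies in (0, 1).
Iterate (Newton) starting at V/F = 0.32:
  V/F = 0.320: g = -0.0958, g' = -0.820 → V/F = 0.203
  V/F = 0.203: g = 0.0024, g' = -0.874 → V/F = 0.206
Converged at V/F = 0.206.
Compositions from xᵢ = zᵢ/(1+V/F(Kᵢ−1)), yᵢ = Kᵢxᵢ:
  A: x = 0.196, y = 0.559
  B: x = 0.150, y = 0.229
  C: x = 0.224, y = 0.078
  D: x = 0.430, y = 0.133

V/F = 0.206, x_B = 0.150, y_B = 0.229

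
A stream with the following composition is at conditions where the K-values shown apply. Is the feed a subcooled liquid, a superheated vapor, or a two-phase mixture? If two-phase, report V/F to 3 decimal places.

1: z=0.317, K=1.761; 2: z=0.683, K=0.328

subcooled liquid

ΣzᵢKᵢ = 0.782; Σzᵢ/Kᵢ = 2.262.
Since ΣzᵢKᵢ < 1 the mixture is below its bubble point — single liquid phase.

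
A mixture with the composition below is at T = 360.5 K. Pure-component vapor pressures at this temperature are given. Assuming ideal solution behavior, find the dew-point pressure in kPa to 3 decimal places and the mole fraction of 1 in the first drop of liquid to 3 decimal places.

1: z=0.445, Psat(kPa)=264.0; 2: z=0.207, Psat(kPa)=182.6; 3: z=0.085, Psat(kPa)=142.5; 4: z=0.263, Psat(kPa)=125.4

At the dew point ψ → 1, so Σzᵢ/Kᵢ = 1 with Kᵢ = Pᵢˢᵃᵗ/P ⇒ 1/P = Σzᵢ/Pᵢˢᵃᵗ.
1/P = 0.445/264.0 + 0.207/182.6 + 0.085/142.5 + 0.263/125.4 = 0.005513 ⇒ P = 181.389 kPa
xᵢ = zᵢP/Pᵢˢᵃᵗ ⇒ x_1 = 0.445·181.389/264.0 = 0.306

Pdew = 181.389 kPa, x_1 = 0.306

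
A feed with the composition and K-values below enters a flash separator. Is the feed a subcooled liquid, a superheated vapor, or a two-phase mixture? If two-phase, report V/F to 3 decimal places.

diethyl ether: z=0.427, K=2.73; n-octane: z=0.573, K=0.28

two-phase, V/F = 0.262

ΣzᵢKᵢ = 1.326; Σzᵢ/Kᵢ = 2.203.
Both exceed 1, so a two-phase solution exists.
Rachford–Rice: g(ψ) = Σ zᵢ(Kᵢ−1)/(1+ψ(Kᵢ−1)) = 0.
Binary case is linear: z₁(K₁−1)(1+ψ(K₂−1)) + z₂(K₂−1)(1+ψ(K₁−1)) = 0
⇒ ψ = [z₁(K₁−1)+z₂(K₂−1)] / [−(K₁−1)(K₂−1)] = 0.3262/1.2456 = 0.262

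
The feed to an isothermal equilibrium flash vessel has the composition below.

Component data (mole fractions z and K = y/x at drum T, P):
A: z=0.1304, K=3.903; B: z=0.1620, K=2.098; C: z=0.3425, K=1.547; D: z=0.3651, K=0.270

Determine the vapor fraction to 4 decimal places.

Iterate (Newton) starting at ψ = 0.5:
  ψ = 0.5000: g = -0.00336, g' = -0.8100 → ψ = 0.4959
Converged at ψ = 0.4958.

ψ = 0.4958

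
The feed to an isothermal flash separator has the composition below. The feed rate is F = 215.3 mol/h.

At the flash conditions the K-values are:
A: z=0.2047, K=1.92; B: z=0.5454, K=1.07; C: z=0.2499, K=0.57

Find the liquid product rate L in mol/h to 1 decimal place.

Let ψ = V/F and solve Σ zᵢ(Kᵢ−1)/(1+ψ(Kᵢ−1)) = 0.
Feasibility: ΣzᵢKᵢ = 1.1190, Σzᵢ/Kᵢ = 1.0548 — both > 1, two phases present.
Newton iteration, ψ⁰ = 0.5:
  ψ = 0.5000: g = 0.02899, g' = -0.1588 → ψ = 0.6826
  ψ = 0.6826: g = 0.00002, g' = -0.1604 → ψ = 0.6827
Converged at ψ = 0.6827.
Then V = ψ·F = 0.6827·215.3 = 147.0 mol/h and L = F − V = 68.3 mol/h.

L = 68.3 mol/h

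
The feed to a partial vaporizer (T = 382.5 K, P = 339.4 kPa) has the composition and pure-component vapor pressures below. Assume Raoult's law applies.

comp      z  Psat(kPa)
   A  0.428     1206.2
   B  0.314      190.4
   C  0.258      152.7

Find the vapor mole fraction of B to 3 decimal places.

Raoult's law: Kᵢ = Pᵢˢᵃᵗ/P = Pᵢˢᵃᵗ/339.4.
  K_A = 1206.2/339.4 = 3.55392, K_B = 190.4/339.4 = 0.56099, K_C = 152.7/339.4 = 0.44991
Rachford–Rice: g(V/F) = Σ zᵢ(Kᵢ−1)/(1+V/F(Kᵢ−1)) = 0.
Check two-phase: ΣzᵢKᵢ = 1.813 > 1 and Σzᵢ/Kᵢ = 1.254 > 1, so g(0) = 0.813 > 0 and g(1) = -0.254 < 0.
Newton–Raphson from V/F = 0.5:
  V/F = 0.500: g = 0.1077, g' = -0.786 → V/F = 0.637
  V/F = 0.637: g = 0.0063, g' = -0.706 → V/F = 0.646
Converged at V/F = 0.646.
Compositions from xᵢ = zᵢ/(1+V/F(Kᵢ−1)), yᵢ = Kᵢxᵢ:
  A: x = 0.162, y = 0.574
  B: x = 0.438, y = 0.246
  C: x = 0.400, y = 0.180

y_B = 0.246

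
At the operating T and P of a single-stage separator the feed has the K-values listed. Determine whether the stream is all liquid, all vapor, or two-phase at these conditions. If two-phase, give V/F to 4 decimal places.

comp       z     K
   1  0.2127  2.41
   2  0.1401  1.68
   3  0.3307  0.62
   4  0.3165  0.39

two-phase, V/F = 0.1283

ΣzᵢKᵢ = 1.0764; Σzᵢ/Kᵢ = 1.5166.
Both exceed 1, so a two-phase solution exists.
Material balance + equilibrium reduce to Σ zᵢ(Kᵢ−1)/(1+ψ(Kᵢ−1)) = 0.
Newton–Raphson from ψ = 0.5:
  ψ = 0.5000: g = -0.18594, g' = -0.4981 → ψ = 0.1267
  ψ = 0.1267: g = 0.00088, g' = -0.5503 → ψ = 0.1283
Converged at ψ = 0.1283.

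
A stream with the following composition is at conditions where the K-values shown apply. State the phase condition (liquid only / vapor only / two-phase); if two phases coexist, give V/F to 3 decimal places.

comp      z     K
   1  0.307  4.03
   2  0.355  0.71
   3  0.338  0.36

ΣzᵢKᵢ = 1.611; Σzᵢ/Kᵢ = 1.515.
Both exceed 1, so a two-phase solution exists.
Newton–Raphson from ψ = 0.5:
  ψ = 0.500: g = -0.0687, g' = -0.786 → ψ = 0.413
  ψ = 0.413: g = 0.0025, g' = -0.851 → ψ = 0.416
Converged at ψ = 0.416.

two-phase, V/F = 0.416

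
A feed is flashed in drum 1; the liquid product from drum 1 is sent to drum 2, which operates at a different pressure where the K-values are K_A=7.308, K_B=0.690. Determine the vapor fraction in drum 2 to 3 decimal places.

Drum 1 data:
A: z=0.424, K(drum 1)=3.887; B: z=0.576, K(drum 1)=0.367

Drum 1:
Material balance + equilibrium reduce to Σ zᵢ(Kᵢ−1)/(1+ψ₁(Kᵢ−1)) = 0.
g(0) = ΣzᵢKᵢ − 1 = 0.859 and g(1) = 1 − Σzᵢ/Kᵢ = -0.679, so a root lies in (0, 1).
Binary case is linear: z₁(K₁−1)(1+ψ₁(K₂−1)) + z₂(K₂−1)(1+ψ₁(K₁−1)) = 0
⇒ ψ₁ = [z₁(K₁−1)+z₂(K₂−1)] / [−(K₁−1)(K₂−1)] = 0.8595/1.8275 = 0.470
Drum-1 compositions:
  A: x = 0.180, y = 0.699
  B: x = 0.820, y = 0.301
Drum-2 feed = drum-1 liquid: z₂ = (0.1798, 0.8202).
Drum 2:
Material balance + equilibrium reduce to Σ zᵢ(Kᵢ−1)/(1+ψ₂(Kᵢ−1)) = 0.
g(0) = ΣzᵢKᵢ − 1 = 0.880 and g(1) = 1 − Σzᵢ/Kᵢ = -0.213, so a root lies in (0, 1).
Binary case is linear: z₁(K₁−1)(1+ψ₂(K₂−1)) + z₂(K₂−1)(1+ψ₂(K₁−1)) = 0
⇒ ψ₂ = [z₁(K₁−1)+z₂(K₂−1)] / [−(K₁−1)(K₂−1)] = 0.8801/1.9555 = 0.450
  A: x = 0.047, y = 0.342
  B: x = 0.953, y = 0.658

V/F (drum 2) = 0.450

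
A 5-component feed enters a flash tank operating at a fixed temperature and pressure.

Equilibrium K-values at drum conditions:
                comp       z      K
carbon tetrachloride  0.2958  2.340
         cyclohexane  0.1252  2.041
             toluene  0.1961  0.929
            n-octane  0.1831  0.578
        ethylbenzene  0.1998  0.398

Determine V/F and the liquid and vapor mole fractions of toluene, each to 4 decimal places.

Material balance + equilibrium reduce to Σ zᵢ(Kᵢ−1)/(1+V/F(Kᵢ−1)) = 0.
Feasibility: ΣzᵢKᵢ = 1.3152, Σzᵢ/Kᵢ = 1.2176 — both > 1, two phases present.
Newton–Raphson from V/F = 0.5:
  V/F = 0.5000: g = 0.03862, g' = -0.4508 → V/F = 0.5857
  V/F = 0.5857: g = 0.00010, g' = -0.4505 → V/F = 0.5859
Converged at V/F = 0.5859.
Compositions from xᵢ = zᵢ/(1+V/F(Kᵢ−1)), yᵢ = Kᵢxᵢ:
  carbon tetrachloride: x = 0.1657, y = 0.3877
  cyclohexane: x = 0.0778, y = 0.1587
  toluene: x = 0.2046, y = 0.1901
  n-octane: x = 0.2432, y = 0.1406
  ethylbenzene: x = 0.3087, y = 0.1229

V/F = 0.5859, x_toluene = 0.2046, y_toluene = 0.1901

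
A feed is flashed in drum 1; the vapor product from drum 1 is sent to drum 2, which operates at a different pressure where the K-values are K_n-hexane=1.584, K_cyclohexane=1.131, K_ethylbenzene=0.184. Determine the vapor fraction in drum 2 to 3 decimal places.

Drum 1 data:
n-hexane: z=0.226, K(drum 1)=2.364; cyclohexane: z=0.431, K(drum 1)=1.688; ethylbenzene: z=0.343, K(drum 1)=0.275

Drum 1:
Rachford–Rice: g(ψ₁) = Σ zᵢ(Kᵢ−1)/(1+ψ₁(Kᵢ−1)) = 0.
Check two-phase: ΣzᵢKᵢ = 1.356 > 1 and Σzᵢ/Kᵢ = 1.598 > 1, so g(0) = 0.356 > 0 and g(1) = -0.598 < 0.
Newton iteration, ψ₁⁰ = 0.31:
  ψ₁ = 0.310: g = 0.1403, g' = -0.646 → ψ₁ = 0.527
  ψ₁ = 0.527: g = -0.0055, g' = -0.724 → ψ₁ = 0.519
Converged at ψ₁ = 0.519.
Drum-1 compositions:
  n-hexane: x = 0.132, y = 0.313
  cyclohexane: x = 0.318, y = 0.536
  ethylbenzene: x = 0.550, y = 0.151
Drum-2 feed = drum-1 vapor: z₂ = (0.3127, 0.5360, 0.1513).
Drum 2:
Newton–Raphson from ψ₂ = 0.41:
  ψ₂ = 0.410: g = 0.0284, g' = -0.305 → ψ₂ = 0.503
  ψ₂ = 0.503: g = -0.0025, g' = -0.362 → ψ₂ = 0.496
Converged at ψ₂ = 0.496.
  n-hexane: x = 0.242, y = 0.384
  cyclohexane: x = 0.503, y = 0.569
  ethylbenzene: x = 0.254, y = 0.047

V/F (drum 2) = 0.496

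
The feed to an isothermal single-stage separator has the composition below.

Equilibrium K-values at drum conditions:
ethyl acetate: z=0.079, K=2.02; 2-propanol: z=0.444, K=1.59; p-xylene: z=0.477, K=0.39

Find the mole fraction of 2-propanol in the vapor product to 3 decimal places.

y_2-propanol = 0.657

Rachford–Rice: g(V/F) = Σ zᵢ(Kᵢ−1)/(1+V/F(Kᵢ−1)) = 0.
Feasibility: ΣzᵢKᵢ = 1.052, Σzᵢ/Kᵢ = 1.541 — both > 1, two phases present.
Iterate (Newton) starting at V/F = 0.5:
  V/F = 0.500: g = -0.1630, g' = -0.496 → V/F = 0.171
  V/F = 0.171: g = -0.0183, g' = -0.408 → V/F = 0.126
Converged at V/F = 0.126.
Compositions from xᵢ = zᵢ/(1+V/F(Kᵢ−1)), yᵢ = Kᵢxᵢ:
  ethyl acetate: x = 0.070, y = 0.141
  2-propanol: x = 0.413, y = 0.657
  p-xylene: x = 0.517, y = 0.202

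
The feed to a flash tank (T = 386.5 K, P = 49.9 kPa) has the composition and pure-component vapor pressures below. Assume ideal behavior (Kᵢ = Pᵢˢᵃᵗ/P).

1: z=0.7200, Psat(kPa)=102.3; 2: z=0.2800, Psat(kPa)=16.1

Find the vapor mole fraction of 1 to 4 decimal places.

y_1 = 0.8039

Raoult's law: Kᵢ = Pᵢˢᵃᵗ/P = Pᵢˢᵃᵗ/49.9.
  K_1 = 102.3/49.9 = 2.050100, K_2 = 16.1/49.9 = 0.322645
Rachford–Rice: g(V/F) = Σ zᵢ(Kᵢ−1)/(1+V/F(Kᵢ−1)) = 0.
Check two-phase: ΣzᵢKᵢ = 1.5664 > 1 and Σzᵢ/Kᵢ = 1.2190 > 1, so g(0) = 0.5664 > 0 and g(1) = -0.2190 < 0.
Binary case is linear: z₁(K₁−1)(1+V/F(K₂−1)) + z₂(K₂−1)(1+V/F(K₁−1)) = 0
⇒ V/F = [z₁(K₁−1)+z₂(K₂−1)] / [−(K₁−1)(K₂−1)] = 0.56641/0.71129 = 0.7963
Compositions from xᵢ = zᵢ/(1+V/F(Kᵢ−1)), yᵢ = Kᵢxᵢ:
  1: x = 0.3921, y = 0.8039
  2: x = 0.6079, y = 0.1961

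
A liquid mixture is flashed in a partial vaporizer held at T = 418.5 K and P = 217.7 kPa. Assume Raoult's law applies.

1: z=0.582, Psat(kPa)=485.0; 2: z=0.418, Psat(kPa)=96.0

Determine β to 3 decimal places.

β = 0.701

Raoult's law: Kᵢ = Pᵢˢᵃᵗ/P = Pᵢˢᵃᵗ/217.7.
  K_1 = 485.0/217.7 = 2.22784, K_2 = 96.0/217.7 = 0.44097
Material balance + equilibrium reduce to Σ zᵢ(Kᵢ−1)/(1+β(Kᵢ−1)) = 0.
Check two-phase: ΣzᵢKᵢ = 1.481 > 1 and Σzᵢ/Kᵢ = 1.209 > 1, so g(0) = 0.481 > 0 and g(1) = -0.209 < 0.
Binary case is linear: z₁(K₁−1)(1+β(K₂−1)) + z₂(K₂−1)(1+β(K₁−1)) = 0
⇒ β = [z₁(K₁−1)+z₂(K₂−1)] / [−(K₁−1)(K₂−1)] = 0.4809/0.6864 = 0.701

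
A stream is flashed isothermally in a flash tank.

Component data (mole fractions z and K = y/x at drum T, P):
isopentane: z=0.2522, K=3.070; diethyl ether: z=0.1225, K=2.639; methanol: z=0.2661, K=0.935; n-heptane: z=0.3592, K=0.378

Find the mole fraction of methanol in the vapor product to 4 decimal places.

Rachford–Rice: g(ψ) = Σ zᵢ(Kᵢ−1)/(1+ψ(Kᵢ−1)) = 0.
Feasibility: ΣzᵢKᵢ = 1.4821, Σzᵢ/Kᵢ = 1.3634 — both > 1, two phases present.
Iterate (Newton) starting at ψ = 0.5:
  ψ = 0.5000: g = 0.02474, g' = -0.6543 → ψ = 0.5378
  ψ = 0.5378: g = 0.00010, g' = -0.6499 → ψ = 0.5380
Converged at ψ = 0.5380.
Compositions from xᵢ = zᵢ/(1+ψ(Kᵢ−1)), yᵢ = Kᵢxᵢ:
  isopentane: x = 0.1193, y = 0.3663
  diethyl ether: x = 0.0651, y = 0.1718
  methanol: x = 0.2757, y = 0.2578
  n-heptane: x = 0.5398, y = 0.2041

y_methanol = 0.2578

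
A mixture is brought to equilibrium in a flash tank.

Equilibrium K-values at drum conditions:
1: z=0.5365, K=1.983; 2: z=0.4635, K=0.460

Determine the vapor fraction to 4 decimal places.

Material balance + equilibrium reduce to Σ zᵢ(Kᵢ−1)/(1+ψ(Kᵢ−1)) = 0.
Check two-phase: ΣzᵢKᵢ = 1.2771 > 1 and Σzᵢ/Kᵢ = 1.2782 > 1, so g(0) = 0.2771 > 0 and g(1) = -0.2782 < 0.
Newton iteration, ψ⁰ = 0.56:
  ψ = 0.5600: g = -0.01865, g' = -0.4934 → ψ = 0.5222
  ψ = 0.5222: g = -0.00010, g' = -0.4885 → ψ = 0.5220
Converged at ψ = 0.5220.

ψ = 0.5220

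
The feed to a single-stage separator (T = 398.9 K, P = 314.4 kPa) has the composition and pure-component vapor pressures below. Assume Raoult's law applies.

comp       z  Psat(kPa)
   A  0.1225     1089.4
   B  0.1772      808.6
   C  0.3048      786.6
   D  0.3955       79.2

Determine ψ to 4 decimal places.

ψ = 0.5729

Raoult's law: Kᵢ = Pᵢˢᵃᵗ/P = Pᵢˢᵃᵗ/314.4.
  K_A = 1089.4/314.4 = 3.465013, K_B = 808.6/314.4 = 2.571883, K_C = 786.6/314.4 = 2.501908, K_D = 79.2/314.4 = 0.251908
Let ψ = V/F and solve Σ zᵢ(Kᵢ−1)/(1+ψ(Kᵢ−1)) = 0.
Feasibility: ΣzᵢKᵢ = 1.7424, Σzᵢ/Kᵢ = 1.7961 — both > 1, two phases present.
Iterate (Newton) starting at ψ = 0.68:
  ψ = 0.6800: g = -0.12828, g' = -1.2915 → ψ = 0.5807
  ψ = 0.5807: g = -0.00876, g' = -1.1336 → ψ = 0.5729
Converged at ψ = 0.5729.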